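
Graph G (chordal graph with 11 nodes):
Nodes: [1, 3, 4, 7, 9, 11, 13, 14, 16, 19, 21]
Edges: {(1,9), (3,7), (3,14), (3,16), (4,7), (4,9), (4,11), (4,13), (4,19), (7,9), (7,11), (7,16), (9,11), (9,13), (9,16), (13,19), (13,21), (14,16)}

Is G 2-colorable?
No, G is not 2-colorable

The clique on vertices [4, 7, 9, 11] has size 4 > 2, so it alone needs 4 colors.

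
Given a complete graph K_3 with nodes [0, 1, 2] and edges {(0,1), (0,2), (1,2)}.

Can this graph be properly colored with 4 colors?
Yes, G is 4-colorable

A valid 4-coloring: color 1: [2]; color 2: [0]; color 3: [1].
(χ(G) = 3 ≤ 4.)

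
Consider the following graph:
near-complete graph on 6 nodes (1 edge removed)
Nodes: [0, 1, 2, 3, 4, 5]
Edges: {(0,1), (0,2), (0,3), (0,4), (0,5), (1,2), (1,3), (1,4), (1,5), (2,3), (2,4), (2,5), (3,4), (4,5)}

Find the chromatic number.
χ(G) = 5

Clique number ω(G) = 5 (lower bound: χ ≥ ω).
The clique on [0, 1, 2, 3, 4] has size 5, forcing χ ≥ 5, and the coloring below uses 5 colors, so χ(G) = 5.
A valid 5-coloring: color 1: [1]; color 2: [2]; color 3: [4]; color 4: [0]; color 5: [3, 5].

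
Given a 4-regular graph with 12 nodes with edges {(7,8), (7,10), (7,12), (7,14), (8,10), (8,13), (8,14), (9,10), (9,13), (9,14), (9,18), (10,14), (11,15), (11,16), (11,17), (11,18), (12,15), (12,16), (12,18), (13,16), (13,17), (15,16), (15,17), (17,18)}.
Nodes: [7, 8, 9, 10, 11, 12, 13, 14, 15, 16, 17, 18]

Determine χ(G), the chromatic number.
χ(G) = 4

Clique number ω(G) = 4 (lower bound: χ ≥ ω).
The clique on [7, 8, 10, 14] has size 4, forcing χ ≥ 4, and the coloring below uses 4 colors, so χ(G) = 4.
A valid 4-coloring: color 1: [7, 9, 16, 17]; color 2: [13, 14, 15, 18]; color 3: [10, 11, 12]; color 4: [8].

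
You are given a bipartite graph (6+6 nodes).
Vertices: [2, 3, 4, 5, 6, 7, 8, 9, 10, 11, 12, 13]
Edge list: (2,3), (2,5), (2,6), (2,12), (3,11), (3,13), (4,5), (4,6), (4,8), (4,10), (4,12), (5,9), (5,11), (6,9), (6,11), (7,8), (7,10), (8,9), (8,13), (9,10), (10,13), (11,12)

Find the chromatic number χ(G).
Clique number ω(G) = 2 (lower bound: χ ≥ ω).
The graph is bipartite (no odd cycle), so 2 colors suffice: χ(G) = 2.
A valid 2-coloring: color 1: [2, 4, 7, 9, 11, 13]; color 2: [3, 5, 6, 8, 10, 12].

χ(G) = 2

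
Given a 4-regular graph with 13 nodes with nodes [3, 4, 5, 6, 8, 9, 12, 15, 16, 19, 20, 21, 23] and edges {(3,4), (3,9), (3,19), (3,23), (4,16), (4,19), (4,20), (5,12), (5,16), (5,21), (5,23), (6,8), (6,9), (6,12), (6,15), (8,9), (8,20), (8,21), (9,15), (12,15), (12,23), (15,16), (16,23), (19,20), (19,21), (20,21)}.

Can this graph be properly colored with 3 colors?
Suppose a proper 3-coloring c exists. The clique [3, 4, 19] takes 3 distinct colors; by symmetry let c(3) = 1, c(4) = 2, c(19) = 3.
- Vertex 20: neighbors [4, 19] already have colors [2, 3] ⇒ c(20) = 1.
- Vertex 21: neighbors [20, 19] already have colors [1, 3] ⇒ c(21) = 2.
- Vertex 8: neighbors [20, 21] already have colors [1, 2] ⇒ c(8) = 3.
- Vertex 9: neighbors [3, 8] already have colors [1, 3] ⇒ c(9) = 2.
- Vertex 6: neighbors [9, 8] already have colors [2, 3] ⇒ c(6) = 1.
- Vertex 15: neighbors [6, 9] already have colors [1, 2] ⇒ c(15) = 3.
- Vertex 12: neighbors [6, 15] already have colors [1, 3] ⇒ c(12) = 2.
- Vertex 16: neighbors [4, 15] already have colors [2, 3] ⇒ c(16) = 1.
- Vertex 5: neighbors [16, 12] already have colors [1, 2] ⇒ c(5) = 3.
- Vertex 23: neighbors [3, 12, 5] already have colors [1, 2, 3] — all 3 colors blocked. Contradiction.
The forced assignments end in a contradiction, so G has no proper 3-coloring (χ ≥ 4).

No, G is not 3-colorable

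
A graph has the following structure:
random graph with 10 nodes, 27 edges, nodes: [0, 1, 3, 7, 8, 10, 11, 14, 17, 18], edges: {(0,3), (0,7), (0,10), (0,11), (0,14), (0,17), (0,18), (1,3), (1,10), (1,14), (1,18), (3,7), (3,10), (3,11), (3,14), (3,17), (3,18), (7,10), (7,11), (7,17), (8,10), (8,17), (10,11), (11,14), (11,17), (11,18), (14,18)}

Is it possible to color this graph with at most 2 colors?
The clique on vertices [0, 3, 11, 14, 18] has size 5 > 2, so it alone needs 5 colors.

No, G is not 2-colorable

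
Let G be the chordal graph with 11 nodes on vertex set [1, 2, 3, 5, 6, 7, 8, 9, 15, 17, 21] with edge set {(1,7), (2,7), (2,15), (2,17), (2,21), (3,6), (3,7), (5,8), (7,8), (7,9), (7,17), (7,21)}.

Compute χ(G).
Clique number ω(G) = 3 (lower bound: χ ≥ ω).
The clique on [2, 7, 17] has size 3, forcing χ ≥ 3, and the coloring below uses 3 colors, so χ(G) = 3.
A valid 3-coloring: color 1: [5, 6, 7, 15]; color 2: [1, 2, 3, 8, 9]; color 3: [17, 21].

χ(G) = 3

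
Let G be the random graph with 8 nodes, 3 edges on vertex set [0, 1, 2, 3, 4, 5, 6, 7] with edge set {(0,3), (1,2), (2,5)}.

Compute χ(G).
Clique number ω(G) = 2 (lower bound: χ ≥ ω).
The graph is bipartite (no odd cycle), so 2 colors suffice: χ(G) = 2.
A valid 2-coloring: color 1: [0, 2, 4, 6, 7]; color 2: [1, 3, 5].

χ(G) = 2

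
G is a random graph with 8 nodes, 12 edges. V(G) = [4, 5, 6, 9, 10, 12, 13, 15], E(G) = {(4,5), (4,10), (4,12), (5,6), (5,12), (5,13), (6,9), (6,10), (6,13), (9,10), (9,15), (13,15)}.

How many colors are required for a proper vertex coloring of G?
Clique number ω(G) = 3 (lower bound: χ ≥ ω).
The clique on [6, 9, 10] has size 3, forcing χ ≥ 3, and the coloring below uses 3 colors, so χ(G) = 3.
A valid 3-coloring: color 1: [4, 6, 15]; color 2: [5, 9]; color 3: [10, 12, 13].

χ(G) = 3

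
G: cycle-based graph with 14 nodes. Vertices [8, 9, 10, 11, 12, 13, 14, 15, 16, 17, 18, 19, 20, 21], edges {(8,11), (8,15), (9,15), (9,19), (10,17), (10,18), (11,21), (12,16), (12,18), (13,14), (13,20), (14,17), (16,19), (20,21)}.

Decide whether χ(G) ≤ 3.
Yes, G is 3-colorable

A valid 3-coloring: color 1: [10, 11, 12, 14, 15, 19, 20]; color 2: [8, 9, 13, 16, 17, 18, 21].
(χ(G) = 2 ≤ 3.)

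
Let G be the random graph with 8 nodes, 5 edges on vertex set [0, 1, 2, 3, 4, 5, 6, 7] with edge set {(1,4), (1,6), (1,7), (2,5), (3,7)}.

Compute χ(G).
Clique number ω(G) = 2 (lower bound: χ ≥ ω).
The graph is bipartite (no odd cycle), so 2 colors suffice: χ(G) = 2.
A valid 2-coloring: color 1: [0, 1, 2, 3]; color 2: [4, 5, 6, 7].

χ(G) = 2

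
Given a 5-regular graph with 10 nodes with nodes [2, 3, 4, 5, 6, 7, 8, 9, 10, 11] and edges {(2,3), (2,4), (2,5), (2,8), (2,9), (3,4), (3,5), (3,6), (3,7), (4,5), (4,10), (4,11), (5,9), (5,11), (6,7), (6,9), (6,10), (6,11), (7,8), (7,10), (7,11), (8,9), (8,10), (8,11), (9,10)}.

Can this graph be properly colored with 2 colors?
No, G is not 2-colorable

The clique on vertices [2, 3, 4, 5] has size 4 > 2, so it alone needs 4 colors.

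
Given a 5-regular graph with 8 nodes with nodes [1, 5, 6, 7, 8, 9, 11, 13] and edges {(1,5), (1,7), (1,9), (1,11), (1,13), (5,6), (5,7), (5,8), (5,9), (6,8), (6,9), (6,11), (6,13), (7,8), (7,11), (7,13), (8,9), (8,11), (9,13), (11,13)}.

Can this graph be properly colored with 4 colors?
Yes, G is 4-colorable

A valid 4-coloring: color 1: [5, 11]; color 2: [8, 13]; color 3: [7, 9]; color 4: [1, 6].
(χ(G) = 4 ≤ 4.)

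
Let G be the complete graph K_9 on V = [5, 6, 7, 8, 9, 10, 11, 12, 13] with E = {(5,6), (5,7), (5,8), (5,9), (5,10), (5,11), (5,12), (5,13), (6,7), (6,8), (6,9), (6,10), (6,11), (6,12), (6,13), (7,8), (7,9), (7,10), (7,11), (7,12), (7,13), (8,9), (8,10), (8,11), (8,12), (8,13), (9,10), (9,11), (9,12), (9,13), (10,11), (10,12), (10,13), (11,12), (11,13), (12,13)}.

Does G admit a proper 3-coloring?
No, G is not 3-colorable

The clique on vertices [5, 6, 7, 8, 9, 10, 11, 12, 13] has size 9 > 3, so it alone needs 9 colors.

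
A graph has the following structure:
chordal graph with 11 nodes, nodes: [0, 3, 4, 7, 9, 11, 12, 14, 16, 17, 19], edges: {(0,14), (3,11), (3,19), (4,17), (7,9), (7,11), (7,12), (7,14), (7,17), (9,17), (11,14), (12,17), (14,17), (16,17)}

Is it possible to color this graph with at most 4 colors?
Yes, G is 4-colorable

A valid 4-coloring: color 1: [0, 11, 17, 19]; color 2: [3, 4, 7, 16]; color 3: [9, 12, 14].
(χ(G) = 3 ≤ 4.)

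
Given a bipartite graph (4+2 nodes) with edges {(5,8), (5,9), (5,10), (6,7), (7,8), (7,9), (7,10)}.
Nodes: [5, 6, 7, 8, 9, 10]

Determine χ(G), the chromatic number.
χ(G) = 2

Clique number ω(G) = 2 (lower bound: χ ≥ ω).
The graph is bipartite (no odd cycle), so 2 colors suffice: χ(G) = 2.
A valid 2-coloring: color 1: [5, 7]; color 2: [6, 8, 9, 10].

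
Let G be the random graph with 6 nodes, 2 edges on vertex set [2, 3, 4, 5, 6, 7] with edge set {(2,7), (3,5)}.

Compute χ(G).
Clique number ω(G) = 2 (lower bound: χ ≥ ω).
The graph is bipartite (no odd cycle), so 2 colors suffice: χ(G) = 2.
A valid 2-coloring: color 1: [3, 4, 6, 7]; color 2: [2, 5].

χ(G) = 2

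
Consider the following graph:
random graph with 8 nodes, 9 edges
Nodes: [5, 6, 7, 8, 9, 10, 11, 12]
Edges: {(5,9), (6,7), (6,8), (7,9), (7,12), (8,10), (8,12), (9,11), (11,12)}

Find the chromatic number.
Clique number ω(G) = 2 (lower bound: χ ≥ ω).
The graph is bipartite (no odd cycle), so 2 colors suffice: χ(G) = 2.
A valid 2-coloring: color 1: [5, 7, 8, 11]; color 2: [6, 9, 10, 12].

χ(G) = 2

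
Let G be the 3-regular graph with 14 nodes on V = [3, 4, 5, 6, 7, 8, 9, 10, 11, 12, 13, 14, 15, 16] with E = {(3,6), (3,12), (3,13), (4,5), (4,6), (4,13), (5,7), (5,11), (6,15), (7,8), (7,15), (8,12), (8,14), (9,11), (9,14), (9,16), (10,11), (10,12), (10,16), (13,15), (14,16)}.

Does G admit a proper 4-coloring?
A valid 4-coloring: color 1: [3, 5, 8, 15, 16]; color 2: [4, 7, 11, 12, 14]; color 3: [6, 9, 10, 13].
(χ(G) = 3 ≤ 4.)

Yes, G is 4-colorable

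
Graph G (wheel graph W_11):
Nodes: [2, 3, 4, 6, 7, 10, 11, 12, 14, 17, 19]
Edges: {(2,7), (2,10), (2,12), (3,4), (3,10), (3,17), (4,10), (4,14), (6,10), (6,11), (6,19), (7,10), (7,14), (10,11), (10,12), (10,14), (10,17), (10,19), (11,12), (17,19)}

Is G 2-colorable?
The clique on vertices [2, 10, 12] has size 3 > 2, so it alone needs 3 colors.

No, G is not 2-colorable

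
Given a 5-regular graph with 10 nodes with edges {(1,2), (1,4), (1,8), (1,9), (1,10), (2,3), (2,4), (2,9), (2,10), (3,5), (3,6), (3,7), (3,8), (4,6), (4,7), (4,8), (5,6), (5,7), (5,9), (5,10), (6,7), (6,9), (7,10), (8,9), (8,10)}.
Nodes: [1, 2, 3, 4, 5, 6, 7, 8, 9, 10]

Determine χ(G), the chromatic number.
Clique number ω(G) = 4 (lower bound: χ ≥ ω).
The clique on [3, 5, 6, 7] has size 4, forcing χ ≥ 4, and the coloring below uses 4 colors, so χ(G) = 4.
A valid 4-coloring: color 1: [1, 7]; color 2: [6, 10]; color 3: [3, 4, 9]; color 4: [2, 5, 8].

χ(G) = 4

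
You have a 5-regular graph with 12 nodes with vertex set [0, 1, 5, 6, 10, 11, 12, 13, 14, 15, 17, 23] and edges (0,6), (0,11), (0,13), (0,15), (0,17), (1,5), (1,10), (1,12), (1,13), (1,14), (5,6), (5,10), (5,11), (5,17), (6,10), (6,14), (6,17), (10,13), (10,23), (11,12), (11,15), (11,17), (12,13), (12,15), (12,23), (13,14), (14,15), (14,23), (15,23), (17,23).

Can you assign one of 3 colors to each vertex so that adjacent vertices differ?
No, G is not 3-colorable

Suppose a proper 3-coloring c exists. The clique [0, 6, 17] takes 3 distinct colors; by symmetry let c(0) = 1, c(6) = 2, c(17) = 3.
- Vertex 5: neighbors [6, 17] already have colors [2, 3] ⇒ c(5) = 1.
- Vertex 10: neighbors [5, 6] already have colors [1, 2] ⇒ c(10) = 3.
- Vertex 1: neighbors [5, 10] already have colors [1, 3] ⇒ c(1) = 2.
- Vertex 13: neighbors [0, 1, 10] already have colors [1, 2, 3] — all 3 colors blocked. Contradiction.
The forced assignments end in a contradiction, so G has no proper 3-coloring (χ ≥ 4).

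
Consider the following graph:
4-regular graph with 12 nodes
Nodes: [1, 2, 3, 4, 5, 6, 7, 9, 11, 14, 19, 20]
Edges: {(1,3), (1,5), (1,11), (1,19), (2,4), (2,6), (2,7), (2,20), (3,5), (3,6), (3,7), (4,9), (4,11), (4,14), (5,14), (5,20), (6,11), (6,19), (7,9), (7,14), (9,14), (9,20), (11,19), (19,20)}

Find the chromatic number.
Clique number ω(G) = 3 (lower bound: χ ≥ ω).
The clique on [1, 3, 5] has size 3, forcing χ ≥ 3, and the coloring below uses 3 colors, so χ(G) = 3.
A valid 3-coloring: color 1: [2, 3, 9, 11]; color 2: [1, 6, 14, 20]; color 3: [4, 5, 7, 19].

χ(G) = 3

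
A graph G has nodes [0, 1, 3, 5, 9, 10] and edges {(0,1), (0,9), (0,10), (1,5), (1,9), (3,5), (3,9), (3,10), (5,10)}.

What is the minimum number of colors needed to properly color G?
χ(G) = 3

Clique number ω(G) = 3 (lower bound: χ ≥ ω).
The clique on [0, 1, 9] has size 3, forcing χ ≥ 3, and the coloring below uses 3 colors, so χ(G) = 3.
A valid 3-coloring: color 1: [1, 10]; color 2: [0, 3]; color 3: [5, 9].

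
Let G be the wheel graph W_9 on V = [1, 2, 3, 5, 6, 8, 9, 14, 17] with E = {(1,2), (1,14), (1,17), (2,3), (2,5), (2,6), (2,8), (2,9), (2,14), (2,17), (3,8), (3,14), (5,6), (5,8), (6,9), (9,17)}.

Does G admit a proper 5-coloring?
A valid 5-coloring: color 1: [2]; color 2: [1, 3, 5, 9]; color 3: [6, 8, 14, 17].
(χ(G) = 3 ≤ 5.)

Yes, G is 5-colorable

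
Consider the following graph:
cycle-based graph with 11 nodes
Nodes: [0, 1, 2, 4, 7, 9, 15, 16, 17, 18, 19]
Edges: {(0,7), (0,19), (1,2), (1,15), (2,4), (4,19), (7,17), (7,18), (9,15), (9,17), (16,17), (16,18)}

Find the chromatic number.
χ(G) = 3

Clique number ω(G) = 2 (lower bound: χ ≥ ω).
Odd cycle [15, 1, 2, 4, 19, 0, 7, 17, 9] needs 3 colors (χ ≥ 3).
The coloring below uses 3 colors, so χ(G) = 3.
A valid 3-coloring: color 1: [0, 1, 4, 17, 18]; color 2: [2, 7, 15, 16, 19]; color 3: [9].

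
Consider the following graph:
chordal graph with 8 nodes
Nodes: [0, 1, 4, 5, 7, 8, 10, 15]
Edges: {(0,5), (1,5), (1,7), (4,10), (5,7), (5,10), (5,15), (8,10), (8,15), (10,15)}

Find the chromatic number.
χ(G) = 3

Clique number ω(G) = 3 (lower bound: χ ≥ ω).
The clique on [8, 10, 15] has size 3, forcing χ ≥ 3, and the coloring below uses 3 colors, so χ(G) = 3.
A valid 3-coloring: color 1: [4, 5, 8]; color 2: [0, 7, 10]; color 3: [1, 15].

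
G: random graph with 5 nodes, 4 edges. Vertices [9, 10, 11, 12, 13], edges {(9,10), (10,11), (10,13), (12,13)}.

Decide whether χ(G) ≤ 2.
Yes, G is 2-colorable

A valid 2-coloring: color 1: [10, 12]; color 2: [9, 11, 13].
(χ(G) = 2 ≤ 2.)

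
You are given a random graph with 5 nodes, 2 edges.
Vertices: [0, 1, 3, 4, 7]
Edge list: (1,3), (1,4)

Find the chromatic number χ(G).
χ(G) = 2

Clique number ω(G) = 2 (lower bound: χ ≥ ω).
The graph is bipartite (no odd cycle), so 2 colors suffice: χ(G) = 2.
A valid 2-coloring: color 1: [0, 1, 7]; color 2: [3, 4].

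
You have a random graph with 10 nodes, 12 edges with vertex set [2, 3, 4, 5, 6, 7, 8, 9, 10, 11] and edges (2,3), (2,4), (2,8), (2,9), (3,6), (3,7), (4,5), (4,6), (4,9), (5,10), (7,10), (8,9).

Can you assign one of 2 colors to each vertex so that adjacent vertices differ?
The clique on vertices [2, 8, 9] has size 3 > 2, so it alone needs 3 colors.

No, G is not 2-colorable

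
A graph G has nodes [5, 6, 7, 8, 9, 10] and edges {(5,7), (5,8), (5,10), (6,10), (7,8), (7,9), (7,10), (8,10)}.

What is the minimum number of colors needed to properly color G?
Clique number ω(G) = 4 (lower bound: χ ≥ ω).
The clique on [5, 7, 8, 10] has size 4, forcing χ ≥ 4, and the coloring below uses 4 colors, so χ(G) = 4.
A valid 4-coloring: color 1: [6, 7]; color 2: [9, 10]; color 3: [8]; color 4: [5].

χ(G) = 4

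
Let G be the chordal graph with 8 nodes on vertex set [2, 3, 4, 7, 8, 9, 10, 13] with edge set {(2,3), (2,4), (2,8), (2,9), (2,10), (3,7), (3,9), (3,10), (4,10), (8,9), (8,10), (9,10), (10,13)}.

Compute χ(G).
Clique number ω(G) = 4 (lower bound: χ ≥ ω).
The clique on [2, 8, 9, 10] has size 4, forcing χ ≥ 4, and the coloring below uses 4 colors, so χ(G) = 4.
A valid 4-coloring: color 1: [7, 10]; color 2: [2, 13]; color 3: [4, 9]; color 4: [3, 8].

χ(G) = 4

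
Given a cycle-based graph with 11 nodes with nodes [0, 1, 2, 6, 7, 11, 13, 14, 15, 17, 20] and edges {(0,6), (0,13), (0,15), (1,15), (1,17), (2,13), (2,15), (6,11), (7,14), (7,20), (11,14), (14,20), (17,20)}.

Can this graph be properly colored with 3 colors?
Yes, G is 3-colorable

A valid 3-coloring: color 1: [6, 13, 14, 15, 17]; color 2: [0, 1, 2, 11, 20]; color 3: [7].
(χ(G) = 3 ≤ 3.)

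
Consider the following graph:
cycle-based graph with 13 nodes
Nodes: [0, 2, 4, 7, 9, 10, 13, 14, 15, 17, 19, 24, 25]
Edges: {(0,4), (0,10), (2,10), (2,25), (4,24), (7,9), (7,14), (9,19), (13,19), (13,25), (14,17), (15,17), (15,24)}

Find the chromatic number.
Clique number ω(G) = 2 (lower bound: χ ≥ ω).
Odd cycle [7, 14, 17, 15, 24, 4, 0, 10, 2, 25, 13, 19, 9] needs 3 colors (χ ≥ 3).
The coloring below uses 3 colors, so χ(G) = 3.
A valid 3-coloring: color 1: [0, 2, 7, 17, 19, 24]; color 2: [4, 9, 10, 14, 15, 25]; color 3: [13].

χ(G) = 3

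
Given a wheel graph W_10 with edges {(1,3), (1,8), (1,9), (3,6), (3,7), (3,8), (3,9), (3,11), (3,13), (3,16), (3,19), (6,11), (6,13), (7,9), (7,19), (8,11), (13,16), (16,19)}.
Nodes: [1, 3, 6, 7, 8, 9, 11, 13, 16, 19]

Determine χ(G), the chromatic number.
Clique number ω(G) = 3 (lower bound: χ ≥ ω).
Odd cycle [16, 19, 7, 9, 1, 8, 11, 6, 13] needs 3 colors (χ ≥ 3).
Vertex 3 is adjacent to every vertex of [1, 6, 7, 8, 9, 11, 13, 16, 19], which already need 3 colors among themselves, so 3 needs a new color (χ ≥ 4).
The coloring below uses 4 colors, so χ(G) = 4.
A valid 4-coloring: color 1: [3]; color 2: [1, 6, 7, 16]; color 3: [8, 9, 13, 19]; color 4: [11].

χ(G) = 4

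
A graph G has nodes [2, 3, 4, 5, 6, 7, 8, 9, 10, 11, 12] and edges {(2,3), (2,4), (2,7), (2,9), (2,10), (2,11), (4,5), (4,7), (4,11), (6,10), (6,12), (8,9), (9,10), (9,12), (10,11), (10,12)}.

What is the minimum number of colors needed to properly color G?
χ(G) = 3

Clique number ω(G) = 3 (lower bound: χ ≥ ω).
The clique on [2, 9, 10] has size 3, forcing χ ≥ 3, and the coloring below uses 3 colors, so χ(G) = 3.
A valid 3-coloring: color 1: [2, 5, 8, 12]; color 2: [3, 4, 10]; color 3: [6, 7, 9, 11].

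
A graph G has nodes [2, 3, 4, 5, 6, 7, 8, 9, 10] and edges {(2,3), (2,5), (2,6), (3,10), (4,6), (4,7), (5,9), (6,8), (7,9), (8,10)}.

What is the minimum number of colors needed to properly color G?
χ(G) = 3

Clique number ω(G) = 2 (lower bound: χ ≥ ω).
Odd cycle [8, 10, 3, 2, 6] needs 3 colors (χ ≥ 3).
The coloring below uses 3 colors, so χ(G) = 3.
A valid 3-coloring: color 1: [5, 6, 7, 10]; color 2: [2, 4, 8, 9]; color 3: [3].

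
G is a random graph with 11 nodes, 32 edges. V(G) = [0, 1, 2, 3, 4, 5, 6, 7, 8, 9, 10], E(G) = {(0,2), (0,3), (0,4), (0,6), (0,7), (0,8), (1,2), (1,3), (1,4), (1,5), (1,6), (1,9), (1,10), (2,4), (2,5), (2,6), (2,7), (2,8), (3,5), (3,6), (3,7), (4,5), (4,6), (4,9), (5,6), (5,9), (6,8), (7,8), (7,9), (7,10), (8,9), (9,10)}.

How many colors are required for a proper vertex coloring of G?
χ(G) = 5

Clique number ω(G) = 5 (lower bound: χ ≥ ω).
The clique on [1, 2, 4, 5, 6] has size 5, forcing χ ≥ 5, and the coloring below uses 5 colors, so χ(G) = 5.
A valid 5-coloring: color 1: [2, 3, 9]; color 2: [6, 7]; color 3: [0, 1]; color 4: [5, 8, 10]; color 5: [4].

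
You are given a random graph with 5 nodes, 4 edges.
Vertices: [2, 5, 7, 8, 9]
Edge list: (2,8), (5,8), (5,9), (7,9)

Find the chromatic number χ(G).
χ(G) = 2

Clique number ω(G) = 2 (lower bound: χ ≥ ω).
The graph is bipartite (no odd cycle), so 2 colors suffice: χ(G) = 2.
A valid 2-coloring: color 1: [8, 9]; color 2: [2, 5, 7].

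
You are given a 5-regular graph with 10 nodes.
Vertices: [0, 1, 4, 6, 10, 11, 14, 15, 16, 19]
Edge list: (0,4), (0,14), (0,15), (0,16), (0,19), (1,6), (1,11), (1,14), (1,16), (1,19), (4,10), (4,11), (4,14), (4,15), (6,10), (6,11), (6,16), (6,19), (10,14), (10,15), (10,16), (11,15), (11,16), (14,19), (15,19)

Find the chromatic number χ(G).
Clique number ω(G) = 4 (lower bound: χ ≥ ω).
The clique on [1, 6, 11, 16] has size 4, forcing χ ≥ 4, and the coloring below uses 4 colors, so χ(G) = 4.
A valid 4-coloring: color 1: [4, 16, 19]; color 2: [1, 15]; color 3: [0, 10, 11]; color 4: [6, 14].

χ(G) = 4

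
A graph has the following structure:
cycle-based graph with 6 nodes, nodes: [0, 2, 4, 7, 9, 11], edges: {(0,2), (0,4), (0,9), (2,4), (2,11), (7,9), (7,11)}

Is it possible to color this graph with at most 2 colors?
The clique on vertices [0, 2, 4] has size 3 > 2, so it alone needs 3 colors.

No, G is not 2-colorable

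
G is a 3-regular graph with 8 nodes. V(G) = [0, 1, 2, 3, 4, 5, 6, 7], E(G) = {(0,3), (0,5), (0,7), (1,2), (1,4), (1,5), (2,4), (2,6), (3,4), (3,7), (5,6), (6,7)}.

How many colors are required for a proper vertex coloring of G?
χ(G) = 3

Clique number ω(G) = 3 (lower bound: χ ≥ ω).
The clique on [0, 3, 7] has size 3, forcing χ ≥ 3, and the coloring below uses 3 colors, so χ(G) = 3.
A valid 3-coloring: color 1: [2, 5, 7]; color 2: [0, 4, 6]; color 3: [1, 3].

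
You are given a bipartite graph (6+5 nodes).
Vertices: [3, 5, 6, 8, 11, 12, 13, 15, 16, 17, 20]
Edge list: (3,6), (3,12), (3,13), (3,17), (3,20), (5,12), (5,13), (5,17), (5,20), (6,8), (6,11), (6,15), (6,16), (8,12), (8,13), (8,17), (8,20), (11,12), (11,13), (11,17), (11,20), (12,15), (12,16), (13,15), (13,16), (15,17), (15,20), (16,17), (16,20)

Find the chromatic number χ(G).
χ(G) = 2

Clique number ω(G) = 2 (lower bound: χ ≥ ω).
The graph is bipartite (no odd cycle), so 2 colors suffice: χ(G) = 2.
A valid 2-coloring: color 1: [6, 12, 13, 17, 20]; color 2: [3, 5, 8, 11, 15, 16].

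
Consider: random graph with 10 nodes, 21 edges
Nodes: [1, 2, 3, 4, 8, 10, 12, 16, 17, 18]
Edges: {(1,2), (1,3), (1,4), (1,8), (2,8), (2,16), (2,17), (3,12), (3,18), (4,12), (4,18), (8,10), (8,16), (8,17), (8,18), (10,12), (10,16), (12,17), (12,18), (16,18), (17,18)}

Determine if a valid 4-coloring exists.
A valid 4-coloring: color 1: [2, 10, 18]; color 2: [8, 12]; color 3: [1, 16, 17]; color 4: [3, 4].
(χ(G) = 4 ≤ 4.)

Yes, G is 4-colorable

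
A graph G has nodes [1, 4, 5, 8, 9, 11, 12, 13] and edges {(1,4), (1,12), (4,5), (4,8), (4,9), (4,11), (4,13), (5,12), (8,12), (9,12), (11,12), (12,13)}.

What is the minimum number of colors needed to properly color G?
χ(G) = 2

Clique number ω(G) = 2 (lower bound: χ ≥ ω).
The graph is bipartite (no odd cycle), so 2 colors suffice: χ(G) = 2.
A valid 2-coloring: color 1: [4, 12]; color 2: [1, 5, 8, 9, 11, 13].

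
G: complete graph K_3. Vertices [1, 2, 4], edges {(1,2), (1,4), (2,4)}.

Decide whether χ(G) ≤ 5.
Yes, G is 5-colorable

A valid 5-coloring: color 1: [1]; color 2: [2]; color 3: [4].
(χ(G) = 3 ≤ 5.)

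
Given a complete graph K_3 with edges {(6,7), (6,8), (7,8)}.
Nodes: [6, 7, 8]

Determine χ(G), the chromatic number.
Clique number ω(G) = 3 (lower bound: χ ≥ ω).
The clique on [6, 7, 8] has size 3, forcing χ ≥ 3, and the coloring below uses 3 colors, so χ(G) = 3.
A valid 3-coloring: color 1: [8]; color 2: [6]; color 3: [7].

χ(G) = 3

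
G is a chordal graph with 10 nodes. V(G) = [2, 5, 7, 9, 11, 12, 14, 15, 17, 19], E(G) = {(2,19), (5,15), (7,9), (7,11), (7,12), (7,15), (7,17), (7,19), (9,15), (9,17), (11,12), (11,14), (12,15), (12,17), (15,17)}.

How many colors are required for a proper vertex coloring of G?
χ(G) = 4

Clique number ω(G) = 4 (lower bound: χ ≥ ω).
The clique on [7, 9, 15, 17] has size 4, forcing χ ≥ 4, and the coloring below uses 4 colors, so χ(G) = 4.
A valid 4-coloring: color 1: [2, 5, 7, 14]; color 2: [11, 15, 19]; color 3: [17]; color 4: [9, 12].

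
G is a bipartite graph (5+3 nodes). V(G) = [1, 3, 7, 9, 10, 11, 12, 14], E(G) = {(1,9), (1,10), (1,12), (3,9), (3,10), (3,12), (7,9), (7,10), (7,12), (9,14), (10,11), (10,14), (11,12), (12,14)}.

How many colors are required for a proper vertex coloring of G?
χ(G) = 2

Clique number ω(G) = 2 (lower bound: χ ≥ ω).
The graph is bipartite (no odd cycle), so 2 colors suffice: χ(G) = 2.
A valid 2-coloring: color 1: [9, 10, 12]; color 2: [1, 3, 7, 11, 14].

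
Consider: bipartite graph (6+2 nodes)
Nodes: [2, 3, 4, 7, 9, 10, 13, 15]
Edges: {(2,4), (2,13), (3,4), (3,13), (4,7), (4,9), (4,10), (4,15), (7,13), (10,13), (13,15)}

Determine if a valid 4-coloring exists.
Yes, G is 4-colorable

A valid 4-coloring: color 1: [4, 13]; color 2: [2, 3, 7, 9, 10, 15].
(χ(G) = 2 ≤ 4.)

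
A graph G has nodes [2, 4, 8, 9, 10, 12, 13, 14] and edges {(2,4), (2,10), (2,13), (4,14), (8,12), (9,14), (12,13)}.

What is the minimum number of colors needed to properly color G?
χ(G) = 2

Clique number ω(G) = 2 (lower bound: χ ≥ ω).
The graph is bipartite (no odd cycle), so 2 colors suffice: χ(G) = 2.
A valid 2-coloring: color 1: [2, 12, 14]; color 2: [4, 8, 9, 10, 13].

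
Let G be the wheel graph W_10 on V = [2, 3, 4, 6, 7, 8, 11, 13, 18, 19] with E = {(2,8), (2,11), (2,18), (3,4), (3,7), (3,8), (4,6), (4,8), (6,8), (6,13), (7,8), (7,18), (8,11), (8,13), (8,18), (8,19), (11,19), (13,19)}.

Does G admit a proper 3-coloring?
No, G is not 3-colorable

Odd cycle [4, 3, 7, 18, 2, 11, 19, 13, 6] needs 3 colors (χ ≥ 3).
Vertex 8 is adjacent to every vertex of [2, 3, 4, 6, 7, 11, 13, 18, 19], which already need 3 colors among themselves, so 8 needs a new color (χ ≥ 4).
Hence χ(G) ≥ 4 > 3, so no proper 3-coloring exists.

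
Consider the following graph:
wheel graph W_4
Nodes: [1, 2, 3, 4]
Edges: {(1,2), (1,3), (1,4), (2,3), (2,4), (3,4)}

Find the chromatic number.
χ(G) = 4

Clique number ω(G) = 4 (lower bound: χ ≥ ω).
The clique on [1, 2, 3, 4] has size 4, forcing χ ≥ 4, and the coloring below uses 4 colors, so χ(G) = 4.
A valid 4-coloring: color 1: [4]; color 2: [2]; color 3: [3]; color 4: [1].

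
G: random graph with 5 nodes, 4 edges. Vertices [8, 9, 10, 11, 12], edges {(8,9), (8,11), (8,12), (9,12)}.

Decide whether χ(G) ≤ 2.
The clique on vertices [8, 9, 12] has size 3 > 2, so it alone needs 3 colors.

No, G is not 2-colorable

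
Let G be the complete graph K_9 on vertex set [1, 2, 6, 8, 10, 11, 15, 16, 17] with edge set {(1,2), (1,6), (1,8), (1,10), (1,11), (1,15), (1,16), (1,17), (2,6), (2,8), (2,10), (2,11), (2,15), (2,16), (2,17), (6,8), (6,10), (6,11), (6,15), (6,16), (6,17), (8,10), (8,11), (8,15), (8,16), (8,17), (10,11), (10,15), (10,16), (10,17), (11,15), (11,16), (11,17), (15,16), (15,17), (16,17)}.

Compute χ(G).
Clique number ω(G) = 9 (lower bound: χ ≥ ω).
The clique on [1, 2, 6, 8, 10, 11, 15, 16, 17] has size 9, forcing χ ≥ 9, and the coloring below uses 9 colors, so χ(G) = 9.
A valid 9-coloring: color 1: [10]; color 2: [2]; color 3: [16]; color 4: [8]; color 5: [15]; color 6: [17]; color 7: [11]; color 8: [6]; color 9: [1].

χ(G) = 9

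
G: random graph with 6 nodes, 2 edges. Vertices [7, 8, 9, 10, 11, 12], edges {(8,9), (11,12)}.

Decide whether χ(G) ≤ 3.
Yes, G is 3-colorable

A valid 3-coloring: color 1: [7, 9, 10, 12]; color 2: [8, 11].
(χ(G) = 2 ≤ 3.)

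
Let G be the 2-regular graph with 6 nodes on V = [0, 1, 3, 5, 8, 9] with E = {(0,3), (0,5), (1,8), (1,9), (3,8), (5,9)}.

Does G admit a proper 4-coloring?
Yes, G is 4-colorable

A valid 4-coloring: color 1: [1, 3, 5]; color 2: [0, 8, 9].
(χ(G) = 2 ≤ 4.)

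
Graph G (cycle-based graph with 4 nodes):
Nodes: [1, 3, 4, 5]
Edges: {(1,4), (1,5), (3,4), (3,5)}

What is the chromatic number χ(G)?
Clique number ω(G) = 2 (lower bound: χ ≥ ω).
The graph is bipartite (no odd cycle), so 2 colors suffice: χ(G) = 2.
A valid 2-coloring: color 1: [1, 3]; color 2: [4, 5].

χ(G) = 2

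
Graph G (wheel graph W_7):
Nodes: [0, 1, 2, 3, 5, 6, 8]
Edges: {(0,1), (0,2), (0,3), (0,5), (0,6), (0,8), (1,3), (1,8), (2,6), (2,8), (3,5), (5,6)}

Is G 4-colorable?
A valid 4-coloring: color 1: [0]; color 2: [1, 2, 5]; color 3: [3, 6, 8].
(χ(G) = 3 ≤ 4.)

Yes, G is 4-colorable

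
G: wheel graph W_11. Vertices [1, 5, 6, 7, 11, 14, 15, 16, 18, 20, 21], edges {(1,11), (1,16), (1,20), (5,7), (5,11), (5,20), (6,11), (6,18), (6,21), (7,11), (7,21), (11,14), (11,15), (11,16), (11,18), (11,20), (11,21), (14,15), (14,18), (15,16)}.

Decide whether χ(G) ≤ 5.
A valid 5-coloring: color 1: [11]; color 2: [6, 7, 14, 16, 20]; color 3: [1, 5, 15, 18, 21].
(χ(G) = 3 ≤ 5.)

Yes, G is 5-colorable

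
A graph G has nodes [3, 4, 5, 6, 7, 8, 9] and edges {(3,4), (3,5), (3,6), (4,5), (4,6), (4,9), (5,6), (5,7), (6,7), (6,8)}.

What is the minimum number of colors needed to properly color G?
Clique number ω(G) = 4 (lower bound: χ ≥ ω).
The clique on [3, 4, 5, 6] has size 4, forcing χ ≥ 4, and the coloring below uses 4 colors, so χ(G) = 4.
A valid 4-coloring: color 1: [6, 9]; color 2: [5, 8]; color 3: [4, 7]; color 4: [3].

χ(G) = 4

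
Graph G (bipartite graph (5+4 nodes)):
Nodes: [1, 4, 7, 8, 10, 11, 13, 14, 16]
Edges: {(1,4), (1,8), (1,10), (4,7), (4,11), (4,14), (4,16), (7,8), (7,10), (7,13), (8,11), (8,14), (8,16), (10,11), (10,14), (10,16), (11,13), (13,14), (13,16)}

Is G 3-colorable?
Yes, G is 3-colorable

A valid 3-coloring: color 1: [4, 8, 10, 13]; color 2: [1, 7, 11, 14, 16].
(χ(G) = 2 ≤ 3.)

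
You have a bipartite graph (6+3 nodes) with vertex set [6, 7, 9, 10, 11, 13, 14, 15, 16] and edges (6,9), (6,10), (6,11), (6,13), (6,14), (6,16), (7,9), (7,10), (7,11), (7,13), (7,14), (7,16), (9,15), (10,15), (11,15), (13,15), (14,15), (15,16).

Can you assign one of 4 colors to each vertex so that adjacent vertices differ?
Yes, G is 4-colorable

A valid 4-coloring: color 1: [6, 7, 15]; color 2: [9, 10, 11, 13, 14, 16].
(χ(G) = 2 ≤ 4.)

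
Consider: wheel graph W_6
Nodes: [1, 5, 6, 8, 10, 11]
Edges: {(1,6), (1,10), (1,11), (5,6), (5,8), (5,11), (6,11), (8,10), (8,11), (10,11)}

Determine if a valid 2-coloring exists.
The clique on vertices [8, 10, 11] has size 3 > 2, so it alone needs 3 colors.

No, G is not 2-colorable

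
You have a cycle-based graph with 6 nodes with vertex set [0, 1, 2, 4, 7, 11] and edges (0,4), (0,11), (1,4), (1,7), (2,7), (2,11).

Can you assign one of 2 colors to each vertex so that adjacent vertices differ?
A valid 2-coloring: color 1: [0, 1, 2]; color 2: [4, 7, 11].
(χ(G) = 2 ≤ 2.)

Yes, G is 2-colorable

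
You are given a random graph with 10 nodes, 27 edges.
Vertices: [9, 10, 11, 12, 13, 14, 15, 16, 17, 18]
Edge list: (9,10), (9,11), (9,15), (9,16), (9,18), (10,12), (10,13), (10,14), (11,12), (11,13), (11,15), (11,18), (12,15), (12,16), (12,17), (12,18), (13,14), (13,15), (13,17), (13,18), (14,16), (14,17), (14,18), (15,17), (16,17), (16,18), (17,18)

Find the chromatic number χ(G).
Clique number ω(G) = 4 (lower bound: χ ≥ ω).
The clique on [12, 16, 17, 18] has size 4, forcing χ ≥ 4, and the coloring below uses 4 colors, so χ(G) = 4.
A valid 4-coloring: color 1: [10, 15, 18]; color 2: [13, 16]; color 3: [11, 17]; color 4: [9, 12, 14].

χ(G) = 4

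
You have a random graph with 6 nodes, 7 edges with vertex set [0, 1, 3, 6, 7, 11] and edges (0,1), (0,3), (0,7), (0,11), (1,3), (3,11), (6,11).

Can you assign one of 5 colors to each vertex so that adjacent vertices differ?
Yes, G is 5-colorable

A valid 5-coloring: color 1: [0, 6]; color 2: [1, 7, 11]; color 3: [3].
(χ(G) = 3 ≤ 5.)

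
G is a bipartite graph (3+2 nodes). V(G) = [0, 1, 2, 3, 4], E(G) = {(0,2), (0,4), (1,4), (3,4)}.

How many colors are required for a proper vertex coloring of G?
Clique number ω(G) = 2 (lower bound: χ ≥ ω).
The graph is bipartite (no odd cycle), so 2 colors suffice: χ(G) = 2.
A valid 2-coloring: color 1: [2, 4]; color 2: [0, 1, 3].

χ(G) = 2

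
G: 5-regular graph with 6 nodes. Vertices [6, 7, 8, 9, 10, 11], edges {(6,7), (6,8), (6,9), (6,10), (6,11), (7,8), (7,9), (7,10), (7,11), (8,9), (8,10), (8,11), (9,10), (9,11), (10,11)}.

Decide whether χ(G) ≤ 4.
The clique on vertices [6, 7, 8, 9, 10, 11] has size 6 > 4, so it alone needs 6 colors.

No, G is not 4-colorable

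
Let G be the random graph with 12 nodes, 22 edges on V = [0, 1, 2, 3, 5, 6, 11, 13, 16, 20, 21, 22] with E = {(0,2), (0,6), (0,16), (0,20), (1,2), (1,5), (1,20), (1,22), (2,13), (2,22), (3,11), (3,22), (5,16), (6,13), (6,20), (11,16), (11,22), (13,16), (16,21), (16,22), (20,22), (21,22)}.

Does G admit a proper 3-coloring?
Yes, G is 3-colorable

A valid 3-coloring: color 1: [5, 6, 22]; color 2: [2, 3, 16, 20]; color 3: [0, 1, 11, 13, 21].
(χ(G) = 3 ≤ 3.)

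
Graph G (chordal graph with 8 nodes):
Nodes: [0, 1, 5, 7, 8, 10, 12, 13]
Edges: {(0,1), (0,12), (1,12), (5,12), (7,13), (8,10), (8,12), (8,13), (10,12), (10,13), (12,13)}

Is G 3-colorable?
No, G is not 3-colorable

The clique on vertices [8, 10, 12, 13] has size 4 > 3, so it alone needs 4 colors.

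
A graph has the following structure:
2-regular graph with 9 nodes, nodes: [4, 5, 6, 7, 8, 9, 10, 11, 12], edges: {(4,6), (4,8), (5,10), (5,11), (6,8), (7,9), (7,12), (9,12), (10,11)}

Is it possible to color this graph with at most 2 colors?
No, G is not 2-colorable

The clique on vertices [4, 6, 8] has size 3 > 2, so it alone needs 3 colors.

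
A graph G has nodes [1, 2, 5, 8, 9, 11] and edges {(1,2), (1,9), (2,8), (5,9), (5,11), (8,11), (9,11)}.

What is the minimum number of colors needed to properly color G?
Clique number ω(G) = 3 (lower bound: χ ≥ ω).
The clique on [5, 9, 11] has size 3, forcing χ ≥ 3, and the coloring below uses 3 colors, so χ(G) = 3.
A valid 3-coloring: color 1: [2, 9]; color 2: [1, 11]; color 3: [5, 8].

χ(G) = 3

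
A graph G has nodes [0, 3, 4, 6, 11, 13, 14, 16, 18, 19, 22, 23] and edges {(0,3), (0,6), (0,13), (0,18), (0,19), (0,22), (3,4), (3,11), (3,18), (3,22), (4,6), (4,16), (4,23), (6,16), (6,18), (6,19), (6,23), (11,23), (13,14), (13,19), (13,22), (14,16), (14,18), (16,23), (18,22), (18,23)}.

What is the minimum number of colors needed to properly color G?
χ(G) = 4

Clique number ω(G) = 4 (lower bound: χ ≥ ω).
The clique on [0, 3, 18, 22] has size 4, forcing χ ≥ 4, and the coloring below uses 4 colors, so χ(G) = 4.
A valid 4-coloring: color 1: [0, 14, 23]; color 2: [11, 13, 16, 18]; color 3: [3, 6]; color 4: [4, 19, 22].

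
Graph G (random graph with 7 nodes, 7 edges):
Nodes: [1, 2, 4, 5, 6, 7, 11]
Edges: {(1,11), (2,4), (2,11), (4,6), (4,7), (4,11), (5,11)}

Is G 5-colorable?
Yes, G is 5-colorable

A valid 5-coloring: color 1: [6, 7, 11]; color 2: [1, 4, 5]; color 3: [2].
(χ(G) = 3 ≤ 5.)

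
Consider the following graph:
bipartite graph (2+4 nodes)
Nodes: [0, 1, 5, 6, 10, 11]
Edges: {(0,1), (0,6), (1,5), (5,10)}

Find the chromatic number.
χ(G) = 2

Clique number ω(G) = 2 (lower bound: χ ≥ ω).
The graph is bipartite (no odd cycle), so 2 colors suffice: χ(G) = 2.
A valid 2-coloring: color 1: [0, 5, 11]; color 2: [1, 6, 10].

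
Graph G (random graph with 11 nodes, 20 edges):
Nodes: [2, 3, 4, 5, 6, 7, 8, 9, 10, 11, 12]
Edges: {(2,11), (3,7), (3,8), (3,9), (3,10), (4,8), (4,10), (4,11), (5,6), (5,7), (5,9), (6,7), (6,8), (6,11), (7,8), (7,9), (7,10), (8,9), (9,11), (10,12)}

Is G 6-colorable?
Yes, G is 6-colorable

A valid 6-coloring: color 1: [7, 11, 12]; color 2: [2, 5, 8, 10]; color 3: [4, 6, 9]; color 4: [3].
(χ(G) = 4 ≤ 6.)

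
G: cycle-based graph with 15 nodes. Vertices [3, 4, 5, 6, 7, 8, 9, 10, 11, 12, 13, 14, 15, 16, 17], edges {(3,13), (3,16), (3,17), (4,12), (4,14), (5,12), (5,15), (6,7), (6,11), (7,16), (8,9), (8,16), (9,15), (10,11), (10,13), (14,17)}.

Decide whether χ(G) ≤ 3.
Yes, G is 3-colorable

A valid 3-coloring: color 1: [3, 7, 8, 11, 12, 14, 15]; color 2: [4, 5, 6, 9, 10, 16, 17]; color 3: [13].
(χ(G) = 3 ≤ 3.)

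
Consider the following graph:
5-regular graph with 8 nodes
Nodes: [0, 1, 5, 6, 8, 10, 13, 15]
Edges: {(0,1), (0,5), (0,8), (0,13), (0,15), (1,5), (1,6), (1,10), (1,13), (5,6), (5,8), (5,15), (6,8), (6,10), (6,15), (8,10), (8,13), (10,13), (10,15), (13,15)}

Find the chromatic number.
χ(G) = 4

Clique number ω(G) = 3 (lower bound: χ ≥ ω).
Odd cycle [10, 13, 0, 5, 6] needs 3 colors (χ ≥ 3).
Vertex 1 is adjacent to every vertex of [0, 5, 6, 10, 13], which already need 3 colors among themselves, so 1 needs a new color (χ ≥ 4).
The coloring below uses 4 colors, so χ(G) = 4.
A valid 4-coloring: color 1: [5, 13]; color 2: [1, 8, 15]; color 3: [0, 6]; color 4: [10].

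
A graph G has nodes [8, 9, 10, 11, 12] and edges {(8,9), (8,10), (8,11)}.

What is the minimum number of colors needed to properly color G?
χ(G) = 2

Clique number ω(G) = 2 (lower bound: χ ≥ ω).
The graph is bipartite (no odd cycle), so 2 colors suffice: χ(G) = 2.
A valid 2-coloring: color 1: [8, 12]; color 2: [9, 10, 11].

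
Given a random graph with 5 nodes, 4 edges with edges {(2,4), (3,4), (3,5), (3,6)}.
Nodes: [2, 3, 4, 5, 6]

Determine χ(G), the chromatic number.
χ(G) = 2

Clique number ω(G) = 2 (lower bound: χ ≥ ω).
The graph is bipartite (no odd cycle), so 2 colors suffice: χ(G) = 2.
A valid 2-coloring: color 1: [2, 3]; color 2: [4, 5, 6].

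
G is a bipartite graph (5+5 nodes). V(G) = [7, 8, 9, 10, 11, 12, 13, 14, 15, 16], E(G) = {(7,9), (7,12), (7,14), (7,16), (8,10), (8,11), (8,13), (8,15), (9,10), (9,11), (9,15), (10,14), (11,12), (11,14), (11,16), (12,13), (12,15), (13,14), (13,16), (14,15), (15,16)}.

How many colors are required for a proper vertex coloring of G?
Clique number ω(G) = 2 (lower bound: χ ≥ ω).
The graph is bipartite (no odd cycle), so 2 colors suffice: χ(G) = 2.
A valid 2-coloring: color 1: [8, 9, 12, 14, 16]; color 2: [7, 10, 11, 13, 15].

χ(G) = 2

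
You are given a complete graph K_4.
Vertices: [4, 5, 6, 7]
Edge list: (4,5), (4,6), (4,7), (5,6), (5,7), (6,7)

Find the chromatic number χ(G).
Clique number ω(G) = 4 (lower bound: χ ≥ ω).
The clique on [4, 5, 6, 7] has size 4, forcing χ ≥ 4, and the coloring below uses 4 colors, so χ(G) = 4.
A valid 4-coloring: color 1: [7]; color 2: [6]; color 3: [5]; color 4: [4].

χ(G) = 4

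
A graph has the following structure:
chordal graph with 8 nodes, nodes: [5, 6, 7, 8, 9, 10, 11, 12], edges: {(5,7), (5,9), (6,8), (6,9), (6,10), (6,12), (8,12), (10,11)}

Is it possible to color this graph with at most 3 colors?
Yes, G is 3-colorable

A valid 3-coloring: color 1: [5, 6, 11]; color 2: [7, 9, 10, 12]; color 3: [8].
(χ(G) = 3 ≤ 3.)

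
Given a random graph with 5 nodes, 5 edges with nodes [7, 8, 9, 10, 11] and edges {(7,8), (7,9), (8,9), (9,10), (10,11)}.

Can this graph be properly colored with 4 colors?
A valid 4-coloring: color 1: [9, 11]; color 2: [7, 10]; color 3: [8].
(χ(G) = 3 ≤ 4.)

Yes, G is 4-colorable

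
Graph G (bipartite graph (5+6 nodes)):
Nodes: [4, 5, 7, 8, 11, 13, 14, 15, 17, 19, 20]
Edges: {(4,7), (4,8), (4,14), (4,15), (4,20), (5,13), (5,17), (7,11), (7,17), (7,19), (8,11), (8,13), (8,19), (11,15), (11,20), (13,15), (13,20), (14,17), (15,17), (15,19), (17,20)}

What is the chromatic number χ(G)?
χ(G) = 2

Clique number ω(G) = 2 (lower bound: χ ≥ ω).
The graph is bipartite (no odd cycle), so 2 colors suffice: χ(G) = 2.
A valid 2-coloring: color 1: [4, 11, 13, 17, 19]; color 2: [5, 7, 8, 14, 15, 20].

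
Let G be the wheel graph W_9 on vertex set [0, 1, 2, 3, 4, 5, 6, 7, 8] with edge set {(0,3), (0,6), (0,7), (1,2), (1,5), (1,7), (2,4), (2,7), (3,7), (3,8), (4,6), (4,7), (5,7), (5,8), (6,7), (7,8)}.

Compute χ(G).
χ(G) = 3

Clique number ω(G) = 3 (lower bound: χ ≥ ω).
The clique on [0, 3, 7] has size 3, forcing χ ≥ 3, and the coloring below uses 3 colors, so χ(G) = 3.
A valid 3-coloring: color 1: [7]; color 2: [2, 3, 5, 6]; color 3: [0, 1, 4, 8].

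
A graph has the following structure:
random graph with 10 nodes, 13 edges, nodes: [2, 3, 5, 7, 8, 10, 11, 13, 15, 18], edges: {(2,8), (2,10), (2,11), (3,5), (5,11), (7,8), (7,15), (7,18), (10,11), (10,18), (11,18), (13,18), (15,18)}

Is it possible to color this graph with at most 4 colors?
Yes, G is 4-colorable

A valid 4-coloring: color 1: [2, 5, 18]; color 2: [3, 7, 11, 13]; color 3: [8, 10, 15].
(χ(G) = 3 ≤ 4.)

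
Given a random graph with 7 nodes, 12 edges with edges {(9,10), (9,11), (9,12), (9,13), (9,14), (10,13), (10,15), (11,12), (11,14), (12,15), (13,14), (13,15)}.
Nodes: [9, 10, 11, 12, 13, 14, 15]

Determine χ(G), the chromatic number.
χ(G) = 3

Clique number ω(G) = 3 (lower bound: χ ≥ ω).
The clique on [9, 10, 13] has size 3, forcing χ ≥ 3, and the coloring below uses 3 colors, so χ(G) = 3.
A valid 3-coloring: color 1: [9, 15]; color 2: [11, 13]; color 3: [10, 12, 14].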